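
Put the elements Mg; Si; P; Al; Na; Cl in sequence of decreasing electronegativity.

Na is in period 3, group 1; Mg is in period 3, group 2; Al is in period 3, group 13; Si is in period 3, group 14; P is in period 3, group 15; Cl is in period 3, group 17.
Atoms toward the upper right of the periodic table pull bonding electrons most strongly.
All lie in period 3, so electronegativity increases left to right.
So from highest to lowest: Cl > P > Si > Al > Mg > Na.

Cl > P > Si > Al > Mg > Na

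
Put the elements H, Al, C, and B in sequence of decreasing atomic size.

Moving right in a period, electrons are added to the same shell under a stronger nuclear pull, so atoms get smaller; moving down, a new shell is opened and atoms get larger.
Neither a single period nor a single group — weigh both effects.
C > H: period and group pull opposite ways; the down-group shift dominates (75 vs 32 pm).
B > C: B lies to the left of C in period 2, so the across-period effect alone puts B larger.
Al > B: Al sits below B in group 13, so the down-group effect alone puts Al larger.
For reference (pm): H 32, B 85, C 75, Al 126.
So from largest to smallest: Al > B > C > H.

Al, B, C, H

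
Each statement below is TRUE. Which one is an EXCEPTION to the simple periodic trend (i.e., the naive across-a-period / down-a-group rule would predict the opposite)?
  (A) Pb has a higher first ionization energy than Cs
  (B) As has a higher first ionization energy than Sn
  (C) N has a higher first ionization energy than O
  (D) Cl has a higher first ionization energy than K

(C)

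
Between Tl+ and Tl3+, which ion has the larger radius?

Tl+

Both ions have Z = 81 protons, but Tl3+ has lost more electrons, so its remaining electrons feel a larger effective nuclear charge per electron and are pulled in more tightly.
Higher positive charge → smaller ion, so Tl+ > Tl3+.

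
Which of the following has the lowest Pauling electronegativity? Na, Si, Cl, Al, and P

Na

Na is in period 3, group 1; Al is in period 3, group 13; Si is in period 3, group 14; P is in period 3, group 15; Cl is in period 3, group 17.
Smaller atoms with higher effective nuclear charge are more electronegative.
All lie in period 3, so electronegativity increases left to right.
The lowest Pauling electronegativity among these belongs to Na.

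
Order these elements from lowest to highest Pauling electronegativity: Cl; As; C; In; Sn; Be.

Be < In < Sn < As < C < Cl

Be is in period 2, group 2; C is in period 2, group 14; Cl is in period 3, group 17; As is in period 4, group 15; In is in period 5, group 13; Sn is in period 5, group 14.
Smaller atoms with higher effective nuclear charge are more electronegative.
Here both period and group differ, so the two effects have to be weighed against each other.
In > Be: period and group pull opposite ways; the across-period shift dominates (1.78 vs 1.57).
Sn > In: Sn lies to the right of In in period 5, so the across-period effect alone puts Sn higher.
As > Sn: relative to Sn, both the across-period and down-group shifts push As's electronegativity up.
C > As: period and group pull opposite ways; the down-group shift dominates (2.55 vs 2.18).
Cl > C: the two effects oppose for this pair; the across-period effect wins (3.16 vs 2.55).
For reference (Pauling): Be 1.57, C 2.55, Cl 3.16, As 2.18, In 1.78, Sn 1.96.
So from lowest to highest: Be < In < Sn < As < C < Cl.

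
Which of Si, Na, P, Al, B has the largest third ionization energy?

Na

Consider each +2 ion: Si²⁺ still has 2 valence electrons; Na²⁺ is already 1 electron into the core; P²⁺ still has 3 valence electrons; Al²⁺ still has 1 valence electron; B²⁺ still has 1 valence electron.
Pulling an electron out of a noble-gas core costs far more than removing a remaining valence electron, so Na sits at the high end of IE_3.
Valence configurations: Si²⁺ [Ne]3s², P²⁺ [Ne]3s²3p¹, Al²⁺ [Ne]3s¹, B²⁺ [He]2s¹.
P²⁺ loses a lone 3p electron whereas Si²⁺ must break into a filled 3s² pair, so IE_3(Si) > IE_3(P) even though P has the higher nuclear charge.
Tabulated IE_3 (kJ/mol): Si 3232, Na 6910, P 2914, Al 2745, B 3660.
Overall IE_3 order: Al < P < Si < B < Na.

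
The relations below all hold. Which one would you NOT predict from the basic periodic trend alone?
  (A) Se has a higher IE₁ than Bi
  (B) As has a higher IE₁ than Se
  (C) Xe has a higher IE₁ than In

(B)

The general trend: IE₁ increases across a period and decreases down a group.
(A) Se (period 4, group 16) vs Bi (period 6, group 15): the stated order agrees with the simple trend.
(B) As (period 4, group 15) vs Se (period 4, group 16): the stated order contradicts the simple trend.
(C) Xe (period 5, group 18) vs In (period 5, group 13): the stated order agrees with the simple trend.
The exception is (B): Se (4p⁴) ionizes more easily than half-filled As (4p³).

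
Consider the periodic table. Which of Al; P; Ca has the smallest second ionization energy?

After 1 electron has been removed, what remains? Al⁺ still has 2 valence electrons; P⁺ still has 4 valence electrons; Ca⁺ still has 1 valence electron.
All are still removing valence electrons, so compare the +1 ions as you would atoms: IE_2 generally rises across a period (higher Z_eff) and falls down a group (larger shell), subject to the usual subshell exceptions.
Valence configurations: Al⁺ [Ne]3s², P⁺ [Ne]3s²3p², Ca⁺ [Ar]4s¹.
Approximate IE_2 values (kJ/mol): Al 1817, P 1907, Ca 1145.
Putting it together, IE_2: Ca < Al < P.

Ca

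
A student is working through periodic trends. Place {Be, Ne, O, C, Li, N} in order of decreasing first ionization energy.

Ne > N > O > C > Be > Li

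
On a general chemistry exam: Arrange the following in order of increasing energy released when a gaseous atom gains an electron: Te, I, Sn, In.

In, Sn, Te, I

In is in period 5, group 13; Sn is in period 5, group 14; Te is in period 5, group 16; I is in period 5, group 17.
Adding an electron releases more energy for atoms nearer the top right (short of the noble gases).
All lie in period 5, so electron affinity increases left to right.
So from lowest to highest: In < Sn < Te < I.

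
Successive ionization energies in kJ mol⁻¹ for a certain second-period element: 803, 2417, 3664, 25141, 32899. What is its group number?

Group 13

Look for the largest jump between consecutive ionization energies: IE4/IE3 ≈ 6.9, far larger than any earlier ratio.
That jump marks the point where a core electron is being removed. So the atom has 3 valence electrons.
A main-group element with 3 valence electrons is in group 13.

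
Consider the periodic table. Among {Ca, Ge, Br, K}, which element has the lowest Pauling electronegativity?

K

K is in period 4, group 1; Ca is in period 4, group 2; Ge is in period 4, group 14; Br is in period 4, group 17.
Atoms toward the upper right of the periodic table pull bonding electrons most strongly.
All lie in period 4, so electronegativity increases left to right.
The lowest Pauling electronegativity among these belongs to K.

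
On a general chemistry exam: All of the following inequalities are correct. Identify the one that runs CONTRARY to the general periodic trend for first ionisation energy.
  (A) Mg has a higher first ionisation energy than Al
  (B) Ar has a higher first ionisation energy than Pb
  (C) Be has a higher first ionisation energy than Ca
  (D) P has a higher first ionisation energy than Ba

The general trend: first ionisation energy increases across a period and decreases down a group.
(A) Mg (period 3, group 2) vs Al (period 3, group 13): the stated order contradicts the simple trend.
(B) Ar (period 3, group 18) vs Pb (period 6, group 14): the stated order agrees with the simple trend.
(C) Be (period 2, group 2) vs Ca (period 4, group 2): the stated order agrees with the simple trend.
(D) P (period 3, group 15) vs Ba (period 6, group 2): the stated order agrees with the simple trend.
The exception is (A): Al's single 3p electron is easier to remove than one from Mg's filled 3s².

(A)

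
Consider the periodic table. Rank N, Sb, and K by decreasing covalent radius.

Across a period the added protons contract the valence shell; down a group each new principal shell makes the atom larger.
These span different periods and groups, so the two trends combine.
Sb > N: they share group 15; the group trend gives Sb the larger value.
K > Sb: the two effects oppose for this pair; the across-period effect wins (196 vs 140 pm).
Approximate values (pm): N 71, K 196, Sb 140.
So from largest to smallest: K > Sb > N.

K > Sb > N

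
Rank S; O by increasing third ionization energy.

The third ionization energy removes an electron from the +2 ion. For each element: S²⁺ still has 4 valence electrons; O²⁺ still has 4 valence electrons.
All are still removing valence electrons, so compare the +2 ions as you would atoms: IE_3 generally rises across a period (higher Z_eff) and falls down a group (larger shell), subject to the usual subshell exceptions.
Valence configurations: S²⁺ [Ne]3s²3p², O²⁺ [He]2s²2p².
The numbers (kJ/mol): S 3357, O 5300.
Overall IE_3 order: S < O.

S < O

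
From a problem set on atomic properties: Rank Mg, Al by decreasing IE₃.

After 2 electrons have been removed, what remains? Mg²⁺ is the bare [Ne] core; Al²⁺ still has 1 valence electron.
Pulling an electron out of a noble-gas core costs far more than removing a remaining valence electron, so Mg sits at the high end of IE_3.
The numbers (kJ/mol): Mg 7733, Al 2745.
So the third ionization energies run Al < Mg.

Mg > Al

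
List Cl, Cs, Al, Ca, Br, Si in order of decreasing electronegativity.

Cl, Br, Si, Al, Ca, Cs

Atoms toward the upper right of the periodic table pull bonding electrons most strongly.
Neither a single period nor a single group — weigh both effects.
Ca > Cs: relative to Cs, both the across-period and down-group shifts push Ca's electronegativity up.
Al > Ca: relative to Ca, both the across-period and down-group shifts push Al's electronegativity up.
Si > Al: both are in period 3; the period trend gives Si the larger value.
Br > Si: the two effects oppose for this pair; the across-period effect wins (2.96 vs 1.90).
Cl > Br: they share group 17; the group trend gives Cl the larger value.
For reference (Pauling): Al 1.61, Si 1.90, Cl 3.16, Ca 1.00, Br 2.96, Cs 0.79.
So from highest to lowest: Cl > Br > Si > Al > Ca > Cs.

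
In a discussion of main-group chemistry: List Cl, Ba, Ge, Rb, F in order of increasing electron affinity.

F is in period 2, group 17; Cl is in period 3, group 17; Ge is in period 4, group 14; Rb is in period 5, group 1; Ba is in period 6, group 2.
Electron affinity generally becomes more exothermic across a period toward the halogens and less exothermic down a group.
These span different periods and groups, so the two trends combine.
Rb > Ba: the two effects oppose for this pair; the down-group effect wins (47 vs 14 kJ/mol).
Ge > Rb: relative to Rb, both the across-period and down-group shifts push Ge's electron affinity up.
F > Ge: relative to Ge, both the across-period and down-group shifts push F's electron affinity up.
Cl > F: this pair runs against the simple trend — see the exception note.
Note the exception: Cl has a higher electron affinity than F, contrary to the simple trend — F's small 2p subshell makes the incoming electron feel strong e⁻–e⁻ repulsion, so Cl actually releases more energy on gaining an electron.
Approximate values (kJ/mol): F 328, Cl 349, Ge 119, Rb 47, Ba 14.
So from lowest to highest: Ba < Rb < Ge < F < Cl.

Ba < Rb < Ge < F < Cl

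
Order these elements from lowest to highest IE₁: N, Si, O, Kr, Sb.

N is in period 2, group 15; O is in period 2, group 16; Si is in period 3, group 14; Kr is in period 4, group 18; Sb is in period 5, group 15.
Removing the outermost electron gets harder across a period and easier down a group.
Here both period and group differ, so the two effects have to be weighed against each other.
Sb > Si: the two effects oppose for this pair; the across-period effect wins (831 vs 786 kJ/mol).
O > Sb: both effects reinforce here, so O is clearly the higher of the two.
Kr > O: period and group pull opposite ways; the across-period shift dominates (1351 vs 1314 kJ/mol).
N > Kr: period and group pull opposite ways; the down-group shift dominates (1402 vs 1351 kJ/mol).
Note the exception: N has a higher first ionization energy than O, contrary to the simple trend — pairing an electron in O's 2p⁴ costs repulsion energy, so O ionizes more easily than half-filled N (2p³).
Approximate values (kJ/mol): N 1402, O 1314, Si 786, Kr 1351, Sb 831.
So from lowest to highest: Si < Sb < O < Kr < N.

Si, Sb, O, Kr, N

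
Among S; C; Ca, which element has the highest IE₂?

C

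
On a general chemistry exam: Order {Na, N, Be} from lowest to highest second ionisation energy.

Be < N < Na

The second ionization energy removes an electron from the +1 ion. For each element: Na⁺ is the bare [Ne] core; N⁺ still has 4 valence electrons; Be⁺ still has 1 valence electron.
Breaking into a closed-shell core is much more expensive than removing a leftover valence electron — Na has the largest IE_2 here.
Valence configurations: N⁺ [He]2s²2p², Be⁺ [He]2s¹.
The numbers (kJ/mol): Na 4562, N 2856, Be 1757.
Putting it together, IE_2: Be < N < Na.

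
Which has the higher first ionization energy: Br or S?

Br

S is in period 3, group 16; Br is in period 4, group 17.
First ionization energy rises across a period (greater Z_eff holds electrons more tightly) and falls down a group (valence electrons are farther from the nucleus).
A diagonal step moves right (one effect) and down (the opposite effect) at once.
Br > S: the two effects oppose for this pair; the across-period effect wins (1140 vs 1000 kJ/mol).
Tabulated first ionization energy (kJ/mol): S 1000, Br 1140.
So Br has the higher first ionization energy (Br > S).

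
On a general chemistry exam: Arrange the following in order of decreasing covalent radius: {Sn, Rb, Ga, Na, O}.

Rb, Na, Sn, Ga, O

Across a period the added protons contract the valence shell; down a group each new principal shell makes the atom larger.
These span different periods and groups, so the two trends combine.
Ga > O: relative to O, both the across-period and down-group shifts push Ga's atomic radius up.
Sn > Ga: the two effects oppose for this pair; the down-group effect wins (140 vs 124 pm).
Na > Sn: period and group pull opposite ways; the across-period shift dominates (155 vs 140 pm).
Rb > Na: they share group 1; the group trend gives Rb the larger value.
Tabulated atomic radius (pm): O 63, Na 155, Ga 124, Rb 210, Sn 140.
So from largest to smallest: Rb > Na > Sn > Ga > O.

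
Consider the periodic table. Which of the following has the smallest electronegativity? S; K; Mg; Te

K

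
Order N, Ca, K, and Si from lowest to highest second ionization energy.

Ca < Si < N < K

IE_2 is the cost of taking one more electron from the +1 cation: N⁺ still has 4 valence electrons; Ca⁺ still has 1 valence electron; K⁺ is the bare [Ar] core; Si⁺ still has 3 valence electrons.
Pulling an electron out of a noble-gas core costs far more than removing a remaining valence electron, so K sits at the high end of IE_2.
Valence configurations: N⁺ [He]2s²2p², Ca⁺ [Ar]4s¹, Si⁺ [Ne]3s²3p¹.
Approximate IE_2 values (kJ/mol): N 2856, Ca 1145, K 3052, Si 1577.
Putting it together, IE_2: Ca < Si < N < K.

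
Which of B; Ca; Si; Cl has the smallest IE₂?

Ca

The second ionization energy removes an electron from the +1 ion. For each element: B⁺ still has 2 valence electrons; Ca⁺ still has 1 valence electron; Si⁺ still has 3 valence electrons; Cl⁺ still has 6 valence electrons.
All are still removing valence electrons, so compare the +1 ions as you would atoms: IE_2 generally rises across a period (higher Z_eff) and falls down a group (larger shell), subject to the usual subshell exceptions.
Valence configurations: B⁺ [He]2s², Ca⁺ [Ar]4s¹, Si⁺ [Ne]3s²3p¹, Cl⁺ [Ne]3s²3p⁴.
Approximate IE_2 values (kJ/mol): B 2427, Ca 1145, Si 1577, Cl 2298.
Hence IE_2: Ca < Si < Cl < B.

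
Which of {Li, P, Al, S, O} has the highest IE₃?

Li

The third ionization energy removes an electron from the +2 ion. For each element: Li²⁺ is already 1 electron into the core; P²⁺ still has 3 valence electrons; Al²⁺ still has 1 valence electron; S²⁺ still has 4 valence electrons; O²⁺ still has 4 valence electrons.
Pulling an electron out of a noble-gas core costs far more than removing a remaining valence electron, so Li sits at the high end of IE_3.
Valence configurations: P²⁺ [Ne]3s²3p¹, Al²⁺ [Ne]3s¹, S²⁺ [Ne]3s²3p², O²⁺ [He]2s²2p².
Tabulated IE_3 (kJ/mol): Li 11815, P 2914, Al 2745, S 3357, O 5300.
Overall IE_3 order: Al < P < S < O < Li.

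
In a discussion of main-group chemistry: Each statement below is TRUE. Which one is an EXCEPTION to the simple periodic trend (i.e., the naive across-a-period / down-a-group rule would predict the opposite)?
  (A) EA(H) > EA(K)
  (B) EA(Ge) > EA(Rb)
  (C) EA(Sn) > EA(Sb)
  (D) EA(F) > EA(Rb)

(C)

The general trend: electron affinity increases across a period and decreases down a group.
(A) H (period 1, group 1) vs K (period 4, group 1): the stated order agrees with the simple trend.
(B) Ge (period 4, group 14) vs Rb (period 5, group 1): the stated order agrees with the simple trend.
(C) Sn (period 5, group 14) vs Sb (period 5, group 15): the stated order contradicts the simple trend.
(D) F (period 2, group 17) vs Rb (period 5, group 1): the stated order agrees with the simple trend.
The exception is (C): adding an electron to Sb's half-filled 5p³ is unfavourable, so Sn has the more exothermic EA.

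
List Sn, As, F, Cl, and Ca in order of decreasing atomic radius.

Ca > Sn > As > Cl > F

F is in period 2, group 17; Cl is in period 3, group 17; Ca is in period 4, group 2; As is in period 4, group 15; Sn is in period 5, group 14.
Atomic radius shrinks across a period as nuclear charge pulls the same shell inward, and grows down a group as new shells are added.
Here both period and group differ, so the two effects have to be weighed against each other.
Cl > F: they share group 17; the group trend gives Cl the larger value.
As > Cl: relative to Cl, both the across-period and down-group shifts push As's atomic radius up.
Sn > As: both effects reinforce here, so Sn is clearly the larger of the two.
Ca > Sn: the two effects oppose for this pair; the across-period effect wins (171 vs 140 pm).
Tabulated atomic radius (pm): F 64, Cl 99, Ca 171, As 121, Sn 140.
So from largest to smallest: Ca > Sn > As > Cl > F.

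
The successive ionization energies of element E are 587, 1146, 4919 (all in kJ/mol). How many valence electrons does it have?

2

Look for the largest jump between consecutive ionization energies: IE3/IE2 ≈ 4.3, far larger than any earlier ratio.
That jump marks the point where a core electron is being removed. So the atom has 2 valence electrons.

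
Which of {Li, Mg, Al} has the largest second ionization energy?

Li

IE_2 is the cost of taking one more electron from the +1 cation: Li⁺ is the bare [He] core; Mg⁺ still has 1 valence electron; Al⁺ still has 2 valence electrons.
Pulling an electron out of a noble-gas core costs far more than removing a remaining valence electron, so Li sits at the high end of IE_2.
Valence configurations: Mg⁺ [Ne]3s¹, Al⁺ [Ne]3s².
Approximate IE_2 values (kJ/mol): Li 7298, Mg 1451, Al 1817.
Hence IE_2: Mg < Al < Li.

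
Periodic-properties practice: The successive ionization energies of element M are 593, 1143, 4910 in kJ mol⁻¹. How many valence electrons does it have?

2

Look for the largest jump between consecutive ionization energies: IE3/IE2 ≈ 4.3, far larger than any earlier ratio.
That jump marks the point where a core electron is being removed. So the atom has 2 valence electrons.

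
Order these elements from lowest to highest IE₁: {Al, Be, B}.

Al < B < Be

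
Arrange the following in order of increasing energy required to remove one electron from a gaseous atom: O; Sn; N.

Sn, O, N

N is in period 2, group 15; O is in period 2, group 16; Sn is in period 5, group 14.
First ionization energy rises across a period (greater Z_eff holds electrons more tightly) and falls down a group (valence electrons are farther from the nucleus).
Here both period and group differ, so the two effects have to be weighed against each other.
O > Sn: relative to Sn, both the across-period and down-group shifts push O's first ionization energy up.
N > O: this pair runs against the simple trend — see the exception note.
Note the exception: N has a higher first ionization energy than O, contrary to the simple trend — pairing an electron in O's 2p⁴ costs repulsion energy, so O ionizes more easily than half-filled N (2p³).
Approximate values (kJ/mol): N 1402, O 1314, Sn 709.
So from lowest to highest: Sn < O < N.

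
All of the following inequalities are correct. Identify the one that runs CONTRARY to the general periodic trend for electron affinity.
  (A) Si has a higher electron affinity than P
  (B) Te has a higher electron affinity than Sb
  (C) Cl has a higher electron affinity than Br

(A)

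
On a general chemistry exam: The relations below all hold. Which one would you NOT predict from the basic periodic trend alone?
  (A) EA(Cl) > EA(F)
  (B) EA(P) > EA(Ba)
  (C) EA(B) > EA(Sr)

(A)

The general trend: electron affinity increases across a period and decreases down a group.
(A) Cl (period 3, group 17) vs F (period 2, group 17): the stated order contradicts the simple trend.
(B) P (period 3, group 15) vs Ba (period 6, group 2): the stated order agrees with the simple trend.
(C) B (period 2, group 13) vs Sr (period 5, group 2): the stated order agrees with the simple trend.
The exception is (A): F's small 2p subshell makes the incoming electron feel strong e⁻–e⁻ repulsion, so Cl actually releases more energy on gaining an electron.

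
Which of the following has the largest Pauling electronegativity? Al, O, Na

Atoms toward the upper right of the periodic table pull bonding electrons most strongly.
Here both period and group differ, so the two effects have to be weighed against each other.
Al > Na: Al lies to the right of Na in period 3, so the across-period effect alone puts Al higher.
O > Al: both effects reinforce here, so O is clearly the higher of the two.
Tabulated electronegativity (Pauling): O 3.44, Na 0.93, Al 1.61.
The largest Pauling electronegativity among these belongs to O.

O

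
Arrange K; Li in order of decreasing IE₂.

After 1 electron has been removed, what remains? K⁺ is the bare [Ar] core; Li⁺ is the bare [He] core.
All of these are removing an electron from a noble-gas core or deeper; the smaller core (lower principal quantum number) is held far more tightly, and within a period the higher nuclear charge binds the same core more tightly.
The numbers (kJ/mol): K 3052, Li 7298.
Overall IE_2 order: K < Li.

Li > K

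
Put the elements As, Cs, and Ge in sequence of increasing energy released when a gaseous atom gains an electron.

Ge is in period 4, group 14; As is in period 4, group 15; Cs is in period 6, group 1.
Electron affinity generally becomes more exothermic across a period toward the halogens and less exothermic down a group.
These span different periods and groups, so the two trends combine.
As > Cs: both effects reinforce here, so As is clearly the higher of the two.
Ge > As: this pair runs against the simple trend — see the exception note.
Note the exception: Ge has a higher electron affinity than As, contrary to the simple trend — adding an electron to As's half-filled 4p³ is unfavourable, so Ge (4p²) has the more exothermic EA.
Approximate values (kJ/mol): Ge 119, As 78, Cs 46.
So from lowest to highest: Cs < As < Ge.

Cs < As < Ge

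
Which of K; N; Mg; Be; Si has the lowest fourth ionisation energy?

Si

The fourth ionization energy removes an electron from the +3 ion. For each element: K³⁺ is already 2 electrons into the core; N³⁺ still has 2 valence electrons; Mg³⁺ is already 1 electron into the core; Be³⁺ is already 1 electron into the core; Si³⁺ still has 1 valence electron.
Usually core removal costs more than valence removal, but here the competition is close: a tightly held n=2 valence electron can cost more to remove than an n=3 core electron, so the actual values have to decide it.
Valence configurations: N³⁺ [He]2s², Si³⁺ [Ne]3s¹.
The numbers (kJ/mol): K 5877, N 7475, Mg 10543, Be 21007, Si 4356.
Overall IE_4 order: Si < K < N < Mg < Be.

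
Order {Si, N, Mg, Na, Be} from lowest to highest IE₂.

Consider each +1 ion: Si⁺ still has 3 valence electrons; N⁺ still has 4 valence electrons; Mg⁺ still has 1 valence electron; Na⁺ is the bare [Ne] core; Be⁺ still has 1 valence electron.
Pulling an electron out of a noble-gas core costs far more than removing a remaining valence electron, so Na sits at the high end of IE_2.
Valence configurations: Si⁺ [Ne]3s²3p¹, N⁺ [He]2s²2p², Mg⁺ [Ne]3s¹, Be⁺ [He]2s¹.
Approximate IE_2 values (kJ/mol): Si 1577, N 2856, Mg 1451, Na 4562, Be 1757.
Overall IE_2 order: Mg < Si < Be < N < Na.

Mg < Si < Be < N < Na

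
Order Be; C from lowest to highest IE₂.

Be < C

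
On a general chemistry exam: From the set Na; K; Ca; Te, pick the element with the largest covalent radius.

K

Na is in period 3, group 1; K is in period 4, group 1; Ca is in period 4, group 2; Te is in period 5, group 16.
Across a period the added protons contract the valence shell; down a group each new principal shell makes the atom larger.
Here both period and group differ, so the two effects have to be weighed against each other.
Na > Te: period and group pull opposite ways; the across-period shift dominates (155 vs 136 pm).
Ca > Na: the two effects oppose for this pair; the down-group effect wins (171 vs 155 pm).
K > Ca: K lies to the left of Ca in period 4, so the across-period effect alone puts K larger.
For reference (pm): Na 155, K 196, Ca 171, Te 136.
The largest covalent radius among these belongs to K.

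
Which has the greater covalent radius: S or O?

S

O is in period 2, group 16; S is in period 3, group 16.
Moving right in a period, electrons are added to the same shell under a stronger nuclear pull, so atoms get smaller; moving down, a new shell is opened and atoms get larger.
All are in group 16, so atomic radius increases down the group.
So S has the greater covalent radius (S > O).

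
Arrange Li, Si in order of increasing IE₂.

Si < Li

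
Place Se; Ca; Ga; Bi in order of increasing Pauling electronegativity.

EN rises left→right (higher Z_eff, smaller atoms) and falls top→bottom (larger, more shielded atoms).
Here both period and group differ, so the two effects have to be weighed against each other.
Ga > Ca: both are in period 4; the period trend gives Ga the larger value.
Bi > Ga: period and group pull opposite ways; the across-period shift dominates (2.02 vs 1.81).
Se > Bi: relative to Bi, both the across-period and down-group shifts push Se's electronegativity up.
Tabulated electronegativity (Pauling): Ca 1.00, Ga 1.81, Se 2.55, Bi 2.02.
So from lowest to highest: Ca < Ga < Bi < Se.

Ca < Ga < Bi < Se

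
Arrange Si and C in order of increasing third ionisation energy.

Si, C

IE_3 is the cost of taking one more electron from the +2 cation: Si²⁺ still has 2 valence electrons; C²⁺ still has 2 valence electrons.
All are still removing valence electrons, so compare the +2 ions as you would atoms: IE_3 generally rises across a period (higher Z_eff) and falls down a group (larger shell), subject to the usual subshell exceptions.
Valence configurations: Si²⁺ [Ne]3s², C²⁺ [He]2s².
The numbers (kJ/mol): Si 3232, C 4620.
Hence IE_3: Si < C.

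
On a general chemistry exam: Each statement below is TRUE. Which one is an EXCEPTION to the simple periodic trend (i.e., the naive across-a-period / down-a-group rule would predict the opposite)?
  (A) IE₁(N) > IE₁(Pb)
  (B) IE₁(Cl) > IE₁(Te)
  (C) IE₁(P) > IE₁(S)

The general trend: first ionization energy increases across a period and decreases down a group.
(A) N (period 2, group 15) vs Pb (period 6, group 14): the stated order agrees with the simple trend.
(B) Cl (period 3, group 17) vs Te (period 5, group 16): the stated order agrees with the simple trend.
(C) P (period 3, group 15) vs S (period 3, group 16): the stated order contradicts the simple trend.
The exception is (C): S (3p⁴) ionizes more easily than half-filled P (3p³) because the paired 3p electron in S is pushed out by e⁻–e⁻ repulsion.

(C)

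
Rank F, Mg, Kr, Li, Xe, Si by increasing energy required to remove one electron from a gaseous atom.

Li < Mg < Si < Xe < Kr < F

Li is in period 2, group 1; F is in period 2, group 17; Mg is in period 3, group 2; Si is in period 3, group 14; Kr is in period 4, group 18; Xe is in period 5, group 18.
Across a period the outer electron is held more tightly (higher IE₁); down a group it sits in a higher shell, more shielded, and comes off more easily.
Here both period and group differ, so the two effects have to be weighed against each other.
Mg > Li: the two effects oppose for this pair; the across-period effect wins (738 vs 520 kJ/mol).
Si > Mg: both are in period 3; the period trend gives Si the larger value.
Xe > Si: period and group pull opposite ways; the across-period shift dominates (1170 vs 786 kJ/mol).
Kr > Xe: they share group 18; the group trend gives Kr the larger value.
F > Kr: period and group pull opposite ways; the down-group shift dominates (1681 vs 1351 kJ/mol).
Tabulated first ionization energy (kJ/mol): Li 520, F 1681, Mg 738, Si 786, Kr 1351, Xe 1170.
So from lowest to highest: Li < Mg < Si < Xe < Kr < F.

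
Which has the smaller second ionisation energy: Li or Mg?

Mg

IE_2 is the cost of taking one more electron from the +1 cation: Li⁺ is the bare [He] core; Mg⁺ still has 1 valence electron.
Pulling an electron out of a noble-gas core costs far more than removing a remaining valence electron, so Li sits at the high end of IE_2.
The numbers (kJ/mol): Li 7298, Mg 1451.
Hence IE_2: Mg < Li.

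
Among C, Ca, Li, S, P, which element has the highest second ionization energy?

The second ionization energy removes an electron from the +1 ion. For each element: C⁺ still has 3 valence electrons; Ca⁺ still has 1 valence electron; Li⁺ is the bare [He] core; S⁺ still has 5 valence electrons; P⁺ still has 4 valence electrons.
Breaking into a closed-shell core is much more expensive than removing a leftover valence electron — Li has the largest IE_2 here.
Valence configurations: C⁺ [He]2s²2p¹, Ca⁺ [Ar]4s¹, S⁺ [Ne]3s²3p³, P⁺ [Ne]3s²3p².
Tabulated IE_2 (kJ/mol): C 2353, Ca 1145, Li 7298, S 2252, P 1907.
Putting it together, IE_2: Ca < P < S < C < Li.

Li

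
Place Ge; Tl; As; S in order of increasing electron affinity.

S is in period 3, group 16; Ge is in period 4, group 14; As is in period 4, group 15; Tl is in period 6, group 13.
Electron affinity generally becomes more exothermic across a period toward the halogens and less exothermic down a group.
These span different periods and groups, so the two trends combine.
As > Tl: relative to Tl, both the across-period and down-group shifts push As's electron affinity up.
Ge > As: this pair runs against the simple trend — see the exception note.
S > Ge: both effects reinforce here, so S is clearly the higher of the two.
Note the exception: Ge has a higher electron affinity than As, contrary to the simple trend — adding an electron to As's half-filled 4p³ is unfavourable, so Ge (4p²) has the more exothermic EA.
Approximate values (kJ/mol): S 200, Ge 119, As 78, Tl 19.
So from lowest to highest: Tl < As < Ge < S.

Tl, As, Ge, S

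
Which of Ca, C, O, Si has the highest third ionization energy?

The third ionization energy removes an electron from the +2 ion. For each element: Ca²⁺ is the bare [Ar] core; C²⁺ still has 2 valence electrons; O²⁺ still has 4 valence electrons; Si²⁺ still has 2 valence electrons.
Usually core removal costs more than valence removal, but here the competition is close: a tightly held n=2 valence electron can cost more to remove than an n=3 core electron, so the actual values have to decide it.
Valence configurations: C²⁺ [He]2s², O²⁺ [He]2s²2p², Si²⁺ [Ne]3s².
The numbers (kJ/mol): Ca 4912, C 4620, O 5300, Si 3232.
Putting it together, IE_3: Si < C < Ca < O.

O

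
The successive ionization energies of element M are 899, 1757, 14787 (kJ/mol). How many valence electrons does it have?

Look for the largest jump between consecutive ionization energies: IE3/IE2 ≈ 8.4, far larger than any earlier ratio.
That jump marks the point where a core electron is being removed. So the atom has 2 valence electrons.

2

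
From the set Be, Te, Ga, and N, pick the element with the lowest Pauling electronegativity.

Be

Electronegativity increases across a period and decreases down a group, tracking effective nuclear charge and atomic size.
Here both period and group differ, so the two effects have to be weighed against each other.
Ga > Be: period and group pull opposite ways; the across-period shift dominates (1.81 vs 1.57).
Te > Ga: the two effects oppose for this pair; the across-period effect wins (2.10 vs 1.81).
N > Te: period and group pull opposite ways; the down-group shift dominates (3.04 vs 2.10).
For reference (Pauling): Be 1.57, N 3.04, Ga 1.81, Te 2.10.
The lowest Pauling electronegativity among these belongs to Be.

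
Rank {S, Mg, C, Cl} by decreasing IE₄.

Mg > C > Cl > S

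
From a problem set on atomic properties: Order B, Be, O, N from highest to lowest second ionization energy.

O > N > B > Be

The second ionization energy removes an electron from the +1 ion. For each element: B⁺ still has 2 valence electrons; Be⁺ still has 1 valence electron; O⁺ still has 5 valence electrons; N⁺ still has 4 valence electrons.
All are still removing valence electrons, so compare the +1 ions as you would atoms: IE_2 generally rises across a period (higher Z_eff) and falls down a group (larger shell), subject to the usual subshell exceptions.
Valence configurations: B⁺ [He]2s², Be⁺ [He]2s¹, O⁺ [He]2s²2p³, N⁺ [He]2s²2p².
Approximate IE_2 values (kJ/mol): B 2427, Be 1757, O 3388, N 2856.
Overall IE_2 order: Be < B < N < O.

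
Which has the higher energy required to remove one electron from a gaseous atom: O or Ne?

O is in period 2, group 16; Ne is in period 2, group 18.
Across a period the outer electron is held more tightly (higher IE₁); down a group it sits in a higher shell, more shielded, and comes off more easily.
All lie in period 2, so first ionization energy increases left to right.
So Ne has the higher energy required to remove one electron from a gaseous atom (Ne > O).

Ne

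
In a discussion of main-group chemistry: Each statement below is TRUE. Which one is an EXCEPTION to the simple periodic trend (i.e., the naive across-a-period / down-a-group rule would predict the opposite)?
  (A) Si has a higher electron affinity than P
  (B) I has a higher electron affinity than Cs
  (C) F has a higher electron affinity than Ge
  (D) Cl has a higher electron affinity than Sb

(A)

The general trend: electron affinity increases across a period and decreases down a group.
(A) Si (period 3, group 14) vs P (period 3, group 15): the stated order contradicts the simple trend.
(B) I (period 5, group 17) vs Cs (period 6, group 1): the stated order agrees with the simple trend.
(C) F (period 2, group 17) vs Ge (period 4, group 14): the stated order agrees with the simple trend.
(D) Cl (period 3, group 17) vs Sb (period 5, group 15): the stated order agrees with the simple trend.
The exception is (A): adding an electron to P's half-filled 3p³ is unfavourable, so Si (3p²) has the more exothermic EA.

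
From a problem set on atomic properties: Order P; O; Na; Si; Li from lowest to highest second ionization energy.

Si < P < O < Na < Li

IE_2 is the cost of taking one more electron from the +1 cation: P⁺ still has 4 valence electrons; O⁺ still has 5 valence electrons; Na⁺ is the bare [Ne] core; Si⁺ still has 3 valence electrons; Li⁺ is the bare [He] core.
Pulling an electron out of a noble-gas core costs far more than removing a remaining valence electron, so Na and Li sit at the high end of IE_2.
Valence configurations: P⁺ [Ne]3s²3p², O⁺ [He]2s²2p³, Si⁺ [Ne]3s²3p¹.
Approximate IE_2 values (kJ/mol): P 1907, O 3388, Na 4562, Si 1577, Li 7298.
So the second ionization energies run Si < P < O < Na < Li.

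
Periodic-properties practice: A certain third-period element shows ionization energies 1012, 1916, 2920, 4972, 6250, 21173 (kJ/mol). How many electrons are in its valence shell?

Look for the largest jump between consecutive ionization energies: IE6/IE5 ≈ 3.4, far larger than any earlier ratio.
That jump marks the point where a core electron is being removed. So the atom has 5 valence electrons.

5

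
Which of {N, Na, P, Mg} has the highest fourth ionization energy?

IE_4 is the cost of taking one more electron from the +3 cation: N³⁺ still has 2 valence electrons; Na³⁺ is already 2 electrons into the core; P³⁺ still has 2 valence electrons; Mg³⁺ is already 1 electron into the core.
Breaking into a closed-shell core is much more expensive than removing a leftover valence electron — Na and Mg have the largest IE_4 here.
Valence configurations: N³⁺ [He]2s², P³⁺ [Ne]3s².
Approximate IE_4 values (kJ/mol): N 7475, Na 9543, P 4964, Mg 10543.
Putting it together, IE_4: P < N < Na < Mg.

Mg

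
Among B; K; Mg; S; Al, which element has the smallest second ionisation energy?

Mg

After 1 electron has been removed, what remains? B⁺ still has 2 valence electrons; K⁺ is the bare [Ar] core; Mg⁺ still has 1 valence electron; S⁺ still has 5 valence electrons; Al⁺ still has 2 valence electrons.
Breaking into a closed-shell core is much more expensive than removing a leftover valence electron — K has the largest IE_2 here.
Valence configurations: B⁺ [He]2s², Mg⁺ [Ne]3s¹, S⁺ [Ne]3s²3p³, Al⁺ [Ne]3s².
Approximate IE_2 values (kJ/mol): B 2427, K 3052, Mg 1451, S 2252, Al 1817.
Putting it together, IE_2: Mg < Al < S < B < K.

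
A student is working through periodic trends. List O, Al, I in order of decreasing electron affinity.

I, O, Al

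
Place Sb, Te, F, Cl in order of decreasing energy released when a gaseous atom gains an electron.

Cl > F > Te > Sb

F is in period 2, group 17; Cl is in period 3, group 17; Sb is in period 5, group 15; Te is in period 5, group 16.
Electron affinity generally becomes more exothermic across a period toward the halogens and less exothermic down a group.
These span different periods and groups, so the two trends combine.
Te > Sb: Te lies to the right of Sb in period 5, so the across-period effect alone puts Te higher.
F > Te: relative to Te, both the across-period and down-group shifts push F's electron affinity up.
Cl > F: this pair runs against the simple trend — see the exception note.
Note the exception: Cl has a higher electron affinity than F, contrary to the simple trend — F's small 2p subshell makes the incoming electron feel strong e⁻–e⁻ repulsion, so Cl actually releases more energy on gaining an electron.
For reference (kJ/mol): F 328, Cl 349, Sb 103, Te 190.
So from highest to lowest: Cl > F > Te > Sb.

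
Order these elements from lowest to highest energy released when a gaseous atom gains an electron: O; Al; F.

Atoms with high Z_eff and room in the valence shell (especially the halogens) have the most exothermic electron affinities.
Here both period and group differ, so the two effects have to be weighed against each other.
O > Al: relative to Al, both the across-period and down-group shifts push O's electron affinity up.
F > O: both are in period 2; the period trend gives F the larger value.
For reference (kJ/mol): O 141, F 328, Al 42.
So from lowest to highest: Al < O < F.

Al, O, F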